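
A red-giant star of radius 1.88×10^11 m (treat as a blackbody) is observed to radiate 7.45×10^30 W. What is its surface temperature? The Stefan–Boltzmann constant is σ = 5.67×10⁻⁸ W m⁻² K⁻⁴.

T ≈ 4150 K

A = 4πr² = 4π × (1.88×10^11)² = 4.44×10^23 m².
From P = σAT⁴, T = (P / σA)^(1/4) = (7.45×10^30 / (5.67×10⁻⁸ × 4.44×10^23))^(1/4).
T = (2.96×10^14)^(1/4) = 4150 K.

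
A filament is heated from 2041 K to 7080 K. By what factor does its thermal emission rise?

P ∝ T⁴, so the ratio is (7080/2041)⁴ = (3.469)⁴ = 145.

ratio ≈ 145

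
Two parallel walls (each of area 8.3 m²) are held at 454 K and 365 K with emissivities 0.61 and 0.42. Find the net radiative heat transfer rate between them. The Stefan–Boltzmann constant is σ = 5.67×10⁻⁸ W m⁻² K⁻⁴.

Q ≈ 3850 W

For two large parallel gray plates, q = σ(T₁⁴ − T₂⁴) / (1/ε₁ + 1/ε₂ − 1).
1/ε₁ + 1/ε₂ − 1 = 1/0.61 + 1/0.42 − 1 = 3.020.
T₁⁴ − T₂⁴ = 4.25×10^10 − 1.77×10^10 = 2.47×10^10 K⁴.
q = 5.67×10⁻⁸ × 2.47×10^10 / 3.020 = 464 W/m².
Q = q·A = 464 × 8.3 = 3850 W.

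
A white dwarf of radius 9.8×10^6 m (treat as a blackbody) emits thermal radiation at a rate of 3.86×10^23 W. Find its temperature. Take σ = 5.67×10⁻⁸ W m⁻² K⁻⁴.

A = 4πr² = 4π × (9.8×10^6)² = 1.21×10^15 m².
From P = σAT⁴, T = (P / σA)^(1/4) = (3.86×10^23 / (5.67×10⁻⁸ × 1.21×10^15))^(1/4).
T = (5.64×10^15)^(1/4) = 8670 K.

T ≈ 8670 K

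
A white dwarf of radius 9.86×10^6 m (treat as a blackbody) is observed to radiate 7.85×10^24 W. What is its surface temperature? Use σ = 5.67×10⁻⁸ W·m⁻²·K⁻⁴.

A = 4πr² = 4π × (9.86×10^6)² = 1.22×10^15 m².
From P = σAT⁴, T = (P / σA)^(1/4) = (7.85×10^24 / (5.67×10⁻⁸ × 1.22×10^15))^(1/4).
T = (1.13×10^17)^(1/4) = 18300 K.

T ≈ 18300 K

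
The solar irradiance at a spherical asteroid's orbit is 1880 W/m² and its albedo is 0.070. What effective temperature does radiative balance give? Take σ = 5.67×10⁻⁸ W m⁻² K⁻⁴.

Power absorbed = (1−a)S·πR²; power emitted = 4πR²σT⁴. Equating and cancelling πR²:
T = ((1−a)S / 4σ)^(1/4) = (1750 / (4 × 5.67×10⁻⁸))^(1/4) = (7.71×10^9)^(1/4).
T = 296 K.

T ≈ 296 K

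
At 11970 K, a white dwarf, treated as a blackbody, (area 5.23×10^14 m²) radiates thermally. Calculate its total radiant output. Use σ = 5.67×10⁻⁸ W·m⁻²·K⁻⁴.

P ≈ 6.09×10^23 W

P = σAT⁴ = 5.67×10⁻⁸ × 5.23×10^14 × (11970)⁴ = 5.67×10⁻⁸ × 5.23×10^14 × 2.05×10^16.
P = 6.09×10^23 W.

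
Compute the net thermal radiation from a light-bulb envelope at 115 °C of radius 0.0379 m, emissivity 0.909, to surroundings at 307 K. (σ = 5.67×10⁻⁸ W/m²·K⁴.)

Q ≈ 12.8 W

A = 4πr² = 4π × (0.0379)² = 0.0181 m².
Convert: 115 °C = 388 K.
Q = εσA(T⁴ − T_s⁴). T⁴ − T_s⁴ = (388)⁴ − (307)⁴ = 2.27×10^10 − 8.88×10^9 = 1.38×10^10 K⁴.
Q = 0.909 × 5.67×10⁻⁸ × 0.0181 × 1.38×10^10 = 12.8 W.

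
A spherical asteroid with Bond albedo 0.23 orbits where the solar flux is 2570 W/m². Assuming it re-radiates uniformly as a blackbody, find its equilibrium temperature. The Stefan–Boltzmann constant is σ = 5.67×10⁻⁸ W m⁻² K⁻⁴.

T ≈ 306 K

Power absorbed = (1−a)S·πR²; power emitted = 4πR²σT⁴. Equating and cancelling πR²:
T = ((1−a)S / 4σ)^(1/4) = (1980 / (4 × 5.67×10⁻⁸))^(1/4) = (8.73×10^9)^(1/4).
T = 306 K.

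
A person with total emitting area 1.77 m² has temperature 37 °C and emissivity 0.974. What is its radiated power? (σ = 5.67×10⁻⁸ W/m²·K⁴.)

37 °C = 310 K.
Stefan–Boltzmann: P = εσAT⁴ = 0.974 × 5.67×10⁻⁸ × 1.77 × (310)⁴ = 0.974 × 5.67×10⁻⁸ × 1.77 × 9.24×10^9.
P = 903 W.

P ≈ 903 W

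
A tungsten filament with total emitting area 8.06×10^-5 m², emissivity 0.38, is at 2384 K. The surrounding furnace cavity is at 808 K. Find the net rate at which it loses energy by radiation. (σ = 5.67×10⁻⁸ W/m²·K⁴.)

Q = εσA(T⁴ − T_s⁴). T⁴ − T_s⁴ = (2384)⁴ − (808)⁴ = 3.23×10^13 − 4.26×10^11 = 3.19×10^13 K⁴.
Q = 0.38 × 5.67×10⁻⁸ × 8.06×10^-5 × 3.19×10^13 = 55.4 W.

Q ≈ 55.4 W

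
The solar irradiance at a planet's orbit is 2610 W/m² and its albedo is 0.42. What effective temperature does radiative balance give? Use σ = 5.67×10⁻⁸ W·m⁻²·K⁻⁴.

Power absorbed = (1−a)S·πR²; power emitted = 4πR²σT⁴. Equating and cancelling πR²:
T = ((1−a)S / 4σ)^(1/4) = (1510 / (4 × 5.67×10⁻⁸))^(1/4) = (6.67×10^9)^(1/4).
T = 286 K.

T ≈ 286 K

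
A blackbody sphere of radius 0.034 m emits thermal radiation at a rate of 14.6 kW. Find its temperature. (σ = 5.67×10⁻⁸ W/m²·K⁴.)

A = 4πr² = 4π × (0.034)² = 0.0145 m².
From P = σAT⁴, T = (P / σA)^(1/4) = (14600 / (5.67×10⁻⁸ × 0.0145))^(1/4).
T = (1.77×10^13)^(1/4) = 2050 K.

T ≈ 2050 K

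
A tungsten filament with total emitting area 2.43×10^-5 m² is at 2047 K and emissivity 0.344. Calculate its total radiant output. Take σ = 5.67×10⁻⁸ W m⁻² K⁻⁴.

P = εσAT⁴ = 0.344 × 5.67×10⁻⁸ × 2.43×10^-5 × (2047)⁴ = 0.344 × 5.67×10⁻⁸ × 2.43×10^-5 × 1.76×10^13.
P = 8.32 W.

P ≈ 8.32 W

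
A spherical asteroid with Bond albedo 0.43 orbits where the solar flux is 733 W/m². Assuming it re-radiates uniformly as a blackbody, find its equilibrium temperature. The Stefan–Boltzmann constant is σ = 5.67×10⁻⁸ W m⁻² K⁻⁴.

T ≈ 207 K

Power absorbed = (1−a)S·πR²; power emitted = 4πR²σT⁴. Equating and cancelling πR²:
T = ((1−a)S / 4σ)^(1/4) = (418 / (4 × 5.67×10⁻⁸))^(1/4) = (1.84×10^9)^(1/4).
T = 207 K.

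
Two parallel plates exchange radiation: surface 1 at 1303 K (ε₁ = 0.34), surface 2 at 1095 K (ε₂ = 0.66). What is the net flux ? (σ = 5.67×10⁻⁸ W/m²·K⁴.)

For two large parallel gray plates, q = σ(T₁⁴ − T₂⁴) / (1/ε₁ + 1/ε₂ − 1).
1/ε₁ + 1/ε₂ − 1 = 1/0.34 + 1/0.66 − 1 = 3.456.
T₁⁴ − T₂⁴ = 2.88×10^12 − 1.44×10^12 = 1.44×10^12 K⁴.
q = 5.67×10⁻⁸ × 1.44×10^12 / 3.456 = 23700 W/m².

q ≈ 23700 W/m²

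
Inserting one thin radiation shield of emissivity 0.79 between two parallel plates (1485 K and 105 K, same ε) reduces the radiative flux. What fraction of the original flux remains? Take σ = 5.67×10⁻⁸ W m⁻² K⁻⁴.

ratio ≈ 0.500

With N identical shields there are N+1 = 2 gaps in series, each with the same radiative resistance, so the flux falls to 1/(N+1) of its unshielded value.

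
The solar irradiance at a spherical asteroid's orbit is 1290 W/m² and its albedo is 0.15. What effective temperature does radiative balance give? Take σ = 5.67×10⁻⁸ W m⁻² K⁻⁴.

Power absorbed = (1−a)S·πR²; power emitted = 4πR²σT⁴. Equating and cancelling πR²:
T = ((1−a)S / 4σ)^(1/4) = (1100 / (4 × 5.67×10⁻⁸))^(1/4) = (4.83×10^9)^(1/4).
T = 264 K.

T ≈ 264 K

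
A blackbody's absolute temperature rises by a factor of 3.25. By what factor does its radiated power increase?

factor ≈ 112

P ∝ T⁴, so the power scales as (3.25)⁴ = 112.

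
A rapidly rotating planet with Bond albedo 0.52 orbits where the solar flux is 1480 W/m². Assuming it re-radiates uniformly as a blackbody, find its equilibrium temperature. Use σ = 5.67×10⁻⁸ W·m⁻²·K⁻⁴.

T ≈ 237 K

Power absorbed = (1−a)S·πR²; power emitted = 4πR²σT⁴. Equating and cancelling πR²:
T = ((1−a)S / 4σ)^(1/4) = (710 / (4 × 5.67×10⁻⁸))^(1/4) = (3.13×10^9)^(1/4).
T = 237 K.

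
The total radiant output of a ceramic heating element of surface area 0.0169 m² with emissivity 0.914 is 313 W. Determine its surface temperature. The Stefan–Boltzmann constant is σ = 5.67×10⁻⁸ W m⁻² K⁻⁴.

T ≈ 773 K

From P = εσAT⁴, T = (P / εσA)^(1/4) = (313 / (0.914 × 5.67×10⁻⁸ × 0.0169))^(1/4).
T = (3.57×10^11)^(1/4) = 773 K.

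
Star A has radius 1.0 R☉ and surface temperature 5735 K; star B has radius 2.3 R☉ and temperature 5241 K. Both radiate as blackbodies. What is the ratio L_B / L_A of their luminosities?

L_B/L_A ≈ 3.69

L = 4πR²σT⁴ ∝ R²T⁴, so L_B/L_A = (2.3/1.0)² × (5241/5735)⁴ = 5.29 × 0.697 = 3.69.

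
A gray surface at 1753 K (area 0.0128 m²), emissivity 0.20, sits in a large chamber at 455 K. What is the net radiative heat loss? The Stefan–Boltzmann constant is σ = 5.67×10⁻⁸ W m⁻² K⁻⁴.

Q = εσA(T⁴ − T_s⁴). T⁴ − T_s⁴ = (1753)⁴ − (455)⁴ = 9.44×10^12 − 4.29×10^10 = 9.40×10^12 K⁴.
Q = 0.20 × 5.67×10⁻⁸ × 0.0128 × 9.40×10^12 = 1360 W.

Q ≈ 1360 W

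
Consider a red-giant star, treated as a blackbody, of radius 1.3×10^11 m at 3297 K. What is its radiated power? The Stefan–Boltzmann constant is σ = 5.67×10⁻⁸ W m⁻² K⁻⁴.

P ≈ 1.42×10^30 W

A = 4πr² = 4π × (1.3×10^11)² = 2.12×10^23 m².
P = σAT⁴ = 5.67×10⁻⁸ × 2.12×10^23 × (3297)⁴ = 5.67×10⁻⁸ × 2.12×10^23 × 1.18×10^14.
P = 1.42×10^30 W.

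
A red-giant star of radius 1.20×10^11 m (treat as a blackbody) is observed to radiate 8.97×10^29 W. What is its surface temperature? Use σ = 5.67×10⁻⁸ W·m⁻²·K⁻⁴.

A = 4πr² = 4π × (1.20×10^11)² = 1.81×10^23 m².
From P = σAT⁴, T = (P / σA)^(1/4) = (8.97×10^29 / (5.67×10⁻⁸ × 1.81×10^23))^(1/4).
T = (8.74×10^13)^(1/4) = 3060 K.

T ≈ 3060 K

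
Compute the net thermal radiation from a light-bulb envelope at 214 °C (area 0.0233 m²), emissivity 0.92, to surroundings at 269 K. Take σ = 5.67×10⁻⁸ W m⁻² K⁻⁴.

Q ≈ 62.0 W

Convert: 214 °C = 487 K.
Q = εσA(T⁴ − T_s⁴). T⁴ − T_s⁴ = (487)⁴ − (269)⁴ = 5.62×10^10 − 5.24×10^9 = 5.10×10^10 K⁴.
Q = 0.92 × 5.67×10⁻⁸ × 0.0233 × 5.10×10^10 = 62.0 W.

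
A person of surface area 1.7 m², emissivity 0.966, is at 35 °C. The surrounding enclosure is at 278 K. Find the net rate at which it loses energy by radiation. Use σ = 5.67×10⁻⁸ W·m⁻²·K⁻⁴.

Convert: 35 °C = 308 K.
Q = εσA(T⁴ − T_s⁴). T⁴ − T_s⁴ = (308)⁴ − (278)⁴ = 9.00×10^9 − 5.97×10^9 = 3.03×10^9 K⁴.
Q = 0.966 × 5.67×10⁻⁸ × 1.70 × 3.03×10^9 = 282 W.

Q ≈ 282 W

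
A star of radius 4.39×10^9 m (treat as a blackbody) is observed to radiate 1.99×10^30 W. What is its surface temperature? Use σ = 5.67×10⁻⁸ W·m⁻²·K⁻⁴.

T ≈ 19500 K

A = 4πr² = 4π × (4.39×10^9)² = 2.42×10^20 m².
From P = σAT⁴, T = (P / σA)^(1/4) = (1.99×10^30 / (5.67×10⁻⁸ × 2.42×10^20))^(1/4).
T = (1.45×10^17)^(1/4) = 19500 K.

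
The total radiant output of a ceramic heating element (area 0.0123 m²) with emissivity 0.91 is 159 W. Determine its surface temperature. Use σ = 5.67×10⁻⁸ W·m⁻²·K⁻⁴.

T ≈ 707 K

From P = εσAT⁴, T = (P / εσA)^(1/4) = (159 / (0.91 × 5.67×10⁻⁸ × 0.0123))^(1/4).
T = (2.51×10^11)^(1/4) = 707 K.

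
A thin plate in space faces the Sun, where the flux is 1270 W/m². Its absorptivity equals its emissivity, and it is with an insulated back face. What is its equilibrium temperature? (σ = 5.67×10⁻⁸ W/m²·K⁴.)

Absorbed flux αS = emitted flux εσT⁴ (one radiating face); with α = ε, T = (S/σ)^(1/4).
T = (1270 / 5.67×10⁻⁸)^(1/4) = (2.24×10^10)^(1/4).
T = 387 K.

T ≈ 387 K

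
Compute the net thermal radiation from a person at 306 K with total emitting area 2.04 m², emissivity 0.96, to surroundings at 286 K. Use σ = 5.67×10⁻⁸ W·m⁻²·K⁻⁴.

Q ≈ 231 W

Q = εσA(T⁴ − T_s⁴). T⁴ − T_s⁴ = (306)⁴ − (286)⁴ = 8.77×10^9 − 6.69×10^9 = 2.08×10^9 K⁴.
Q = 0.96 × 5.67×10⁻⁸ × 2.04 × 2.08×10^9 = 231 W.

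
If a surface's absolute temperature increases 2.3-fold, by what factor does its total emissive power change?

P ∝ T⁴, so the power scales as (2.3)⁴ = 28.0.

factor ≈ 28.0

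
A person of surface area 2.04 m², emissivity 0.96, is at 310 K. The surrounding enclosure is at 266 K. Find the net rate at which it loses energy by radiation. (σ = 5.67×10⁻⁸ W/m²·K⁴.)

Q ≈ 470 W

Q = εσA(T⁴ − T_s⁴). T⁴ − T_s⁴ = (310)⁴ − (266)⁴ = 9.24×10^9 − 5.01×10^9 = 4.23×10^9 K⁴.
Q = 0.96 × 5.67×10⁻⁸ × 2.04 × 4.23×10^9 = 470 W.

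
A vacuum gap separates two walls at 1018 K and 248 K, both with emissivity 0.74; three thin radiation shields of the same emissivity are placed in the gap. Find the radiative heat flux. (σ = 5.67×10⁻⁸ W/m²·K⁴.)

q ≈ 8910 W/m²

Each of the 4 gaps contributes resistance (2/ε − 1) = 2/0.74 − 1 = 1.703; total = 6.811.
q = σ(T₁⁴ − T₂⁴) / 6.811 = 5.67×10⁻⁸ × 1.07×10^12 / 6.811 = 8910 W/m².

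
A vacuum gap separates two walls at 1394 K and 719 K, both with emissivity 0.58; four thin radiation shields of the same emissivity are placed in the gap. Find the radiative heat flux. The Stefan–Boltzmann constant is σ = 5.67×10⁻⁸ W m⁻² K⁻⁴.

Each of the 5 gaps contributes resistance (2/ε − 1) = 2/0.58 − 1 = 2.448; total = 12.24.
q = σ(T₁⁴ − T₂⁴) / 12.24 = 5.67×10⁻⁸ × 3.51×10^12 / 12.24 = 16300 W/m².

q ≈ 16300 W/m²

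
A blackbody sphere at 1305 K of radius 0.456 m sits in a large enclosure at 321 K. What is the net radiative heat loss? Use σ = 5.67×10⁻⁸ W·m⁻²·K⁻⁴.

A = 4πr² = 4π × (0.456)² = 2.61 m².
Q = σA(T⁴ − T_s⁴). T⁴ − T_s⁴ = (1305)⁴ − (321)⁴ = 2.90×10^12 − 1.06×10^10 = 2.89×10^12 K⁴.
Q = 5.67×10⁻⁸ × 2.61 × 2.89×10^12 = 4.28×10^5 W.

Q ≈ 4.28×10^5 W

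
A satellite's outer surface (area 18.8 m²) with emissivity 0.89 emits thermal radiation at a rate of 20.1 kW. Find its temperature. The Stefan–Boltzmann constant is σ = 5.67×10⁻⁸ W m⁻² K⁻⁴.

From P = εσAT⁴, T = (P / εσA)^(1/4) = (20100 / (0.89 × 5.67×10⁻⁸ × 18.8))^(1/4).
T = (2.12×10^10)^(1/4) = 382 K.

T ≈ 382 K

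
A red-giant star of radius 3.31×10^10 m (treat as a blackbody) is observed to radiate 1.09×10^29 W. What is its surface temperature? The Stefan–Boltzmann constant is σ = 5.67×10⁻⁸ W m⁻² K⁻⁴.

A = 4πr² = 4π × (3.31×10^10)² = 1.38×10^22 m².
From P = σAT⁴, T = (P / σA)^(1/4) = (1.09×10^29 / (5.67×10⁻⁸ × 1.38×10^22))^(1/4).
T = (1.40×10^14)^(1/4) = 3440 K.

T ≈ 3440 K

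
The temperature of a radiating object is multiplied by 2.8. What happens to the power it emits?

factor ≈ 61.5

P ∝ T⁴, so the power scales as (2.8)⁴ = 61.5.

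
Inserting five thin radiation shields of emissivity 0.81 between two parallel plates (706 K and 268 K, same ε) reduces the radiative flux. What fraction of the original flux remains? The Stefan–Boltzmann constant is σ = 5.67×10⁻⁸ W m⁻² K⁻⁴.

ratio ≈ 0.167

With N identical shields there are N+1 = 6 gaps in series, each with the same radiative resistance, so the flux falls to 1/(N+1) of its unshielded value.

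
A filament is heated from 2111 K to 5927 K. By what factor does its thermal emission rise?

ratio ≈ 62.1

P ∝ T⁴, so the ratio is (5927/2111)⁴ = (2.808)⁴ = 62.1.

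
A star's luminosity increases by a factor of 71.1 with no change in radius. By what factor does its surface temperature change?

P ∝ T⁴ ⇒ T ∝ P^(1/4), so T scales by (71.1)^(1/4) = 2.90.

factor ≈ 2.90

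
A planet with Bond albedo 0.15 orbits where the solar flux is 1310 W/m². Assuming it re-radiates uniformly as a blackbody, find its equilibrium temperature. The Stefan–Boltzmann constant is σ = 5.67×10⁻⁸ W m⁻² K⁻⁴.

Power absorbed = (1−a)S·πR²; power emitted = 4πR²σT⁴. Equating and cancelling πR²:
T = ((1−a)S / 4σ)^(1/4) = (1110 / (4 × 5.67×10⁻⁸))^(1/4) = (4.91×10^9)^(1/4).
T = 265 K.

T ≈ 265 K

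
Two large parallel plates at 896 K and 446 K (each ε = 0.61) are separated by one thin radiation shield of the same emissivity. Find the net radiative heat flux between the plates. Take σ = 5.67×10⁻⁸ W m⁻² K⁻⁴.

q ≈ 7530 W/m²

Each of the 2 gaps contributes resistance (2/ε − 1) = 2/0.61 − 1 = 2.279; total = 4.557.
q = σ(T₁⁴ − T₂⁴) / 4.557 = 5.67×10⁻⁸ × 6.05×10^11 / 4.557 = 7530 W/m².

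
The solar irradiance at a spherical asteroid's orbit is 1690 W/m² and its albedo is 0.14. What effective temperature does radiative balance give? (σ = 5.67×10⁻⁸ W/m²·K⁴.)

Power absorbed = (1−a)S·πR²; power emitted = 4πR²σT⁴. Equating and cancelling πR²:
T = ((1−a)S / 4σ)^(1/4) = (1450 / (4 × 5.67×10⁻⁸))^(1/4) = (6.41×10^9)^(1/4).
T = 283 K.

T ≈ 283 K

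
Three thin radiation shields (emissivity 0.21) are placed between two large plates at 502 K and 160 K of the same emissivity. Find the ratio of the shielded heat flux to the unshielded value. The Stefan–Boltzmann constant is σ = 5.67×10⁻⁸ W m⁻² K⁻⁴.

ratio ≈ 0.250

With N identical shields there are N+1 = 4 gaps in series, each with the same radiative resistance, so the flux falls to 1/(N+1) of its unshielded value.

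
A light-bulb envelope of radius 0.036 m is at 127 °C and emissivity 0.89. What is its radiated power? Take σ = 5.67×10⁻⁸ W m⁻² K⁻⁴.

A = 4πr² = 4π × (0.036)² = 0.0163 m².
127 °C = 400 K.
P = εσAT⁴ = 0.89 × 5.67×10⁻⁸ × 0.0163 × (400)⁴ = 0.89 × 5.67×10⁻⁸ × 0.0163 × 2.56×10^10.
P = 21.0 W.

P ≈ 21.0 W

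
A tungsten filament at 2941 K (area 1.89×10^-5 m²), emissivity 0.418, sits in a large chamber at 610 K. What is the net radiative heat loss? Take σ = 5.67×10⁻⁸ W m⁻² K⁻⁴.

Q ≈ 33.5 W

Q = εσA(T⁴ − T_s⁴). T⁴ − T_s⁴ = (2941)⁴ − (610)⁴ = 7.48×10^13 − 1.38×10^11 = 7.47×10^13 K⁴.
Q = 0.418 × 5.67×10⁻⁸ × 1.89×10^-5 × 7.47×10^13 = 33.5 W.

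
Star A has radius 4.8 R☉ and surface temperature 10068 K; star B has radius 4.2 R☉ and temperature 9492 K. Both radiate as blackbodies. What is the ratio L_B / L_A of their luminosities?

L_B/L_A ≈ 0.605

L = 4πR²σT⁴ ∝ R²T⁴, so L_B/L_A = (4.2/4.8)² × (9492/10068)⁴ = 0.766 × 0.790 = 0.605.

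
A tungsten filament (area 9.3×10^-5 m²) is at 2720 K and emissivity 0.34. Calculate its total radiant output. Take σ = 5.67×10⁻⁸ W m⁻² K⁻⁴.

P ≈ 98.1 W

P = εσAT⁴ = 0.34 × 5.67×10⁻⁸ × 9.30×10^-5 × (2720)⁴ = 0.34 × 5.67×10⁻⁸ × 9.30×10^-5 × 5.47×10^13.
P = 98.1 W.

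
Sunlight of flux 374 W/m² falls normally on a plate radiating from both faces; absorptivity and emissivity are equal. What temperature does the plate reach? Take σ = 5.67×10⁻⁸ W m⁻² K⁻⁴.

Absorbed flux αS = emitted flux 2εσT⁴ per unit area; with α = ε this gives T = (S/2σ)^(1/4).
T = (374 / (2 × 5.67×10⁻⁸))^(1/4) = (3.30×10^9)^(1/4).
T = 240 K.

T ≈ 240 K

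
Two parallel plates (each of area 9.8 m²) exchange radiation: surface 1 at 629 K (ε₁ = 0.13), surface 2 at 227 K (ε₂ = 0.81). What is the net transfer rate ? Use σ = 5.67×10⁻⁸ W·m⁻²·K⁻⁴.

Q ≈ 10800 W

For two large parallel gray plates, q = σ(T₁⁴ − T₂⁴) / (1/ε₁ + 1/ε₂ − 1).
1/ε₁ + 1/ε₂ − 1 = 1/0.13 + 1/0.81 − 1 = 7.927.
T₁⁴ − T₂⁴ = 1.57×10^11 − 2.66×10^9 = 1.54×10^11 K⁴.
q = 5.67×10⁻⁸ × 1.54×10^11 / 7.927 = 1100 W/m².
Q = q·A = 1100 × 9.8 = 10800 W.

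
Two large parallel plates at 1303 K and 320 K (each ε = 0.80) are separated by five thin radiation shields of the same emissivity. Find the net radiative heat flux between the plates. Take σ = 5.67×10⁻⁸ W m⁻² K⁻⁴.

Each of the 6 gaps contributes resistance (2/ε − 1) = 2/0.80 − 1 = 1.500; total = 9.000.
q = σ(T₁⁴ − T₂⁴) / 9.000 = 5.67×10⁻⁸ × 2.87×10^12 / 9.000 = 18100 W/m².

q ≈ 18100 W/m²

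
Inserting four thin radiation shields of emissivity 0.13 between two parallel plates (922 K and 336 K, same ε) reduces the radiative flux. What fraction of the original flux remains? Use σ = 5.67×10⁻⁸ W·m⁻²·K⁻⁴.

ratio ≈ 0.200

With N identical shields there are N+1 = 5 gaps in series, each with the same radiative resistance, so the flux falls to 1/(N+1) of its unshielded value.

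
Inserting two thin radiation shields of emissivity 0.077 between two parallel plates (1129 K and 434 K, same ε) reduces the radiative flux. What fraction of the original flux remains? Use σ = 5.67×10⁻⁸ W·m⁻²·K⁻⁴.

ratio ≈ 0.333

With N identical shields there are N+1 = 3 gaps in series, each with the same radiative resistance, so the flux falls to 1/(N+1) of its unshielded value.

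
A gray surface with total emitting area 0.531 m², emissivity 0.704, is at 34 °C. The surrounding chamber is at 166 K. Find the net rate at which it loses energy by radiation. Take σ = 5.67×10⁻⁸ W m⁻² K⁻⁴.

Q ≈ 172 W

Convert: 34 °C = 307 K.
Q = εσA(T⁴ − T_s⁴). T⁴ − T_s⁴ = (307)⁴ − (166)⁴ = 8.88×10^9 − 7.59×10^8 = 8.12×10^9 K⁴.
Q = 0.704 × 5.67×10⁻⁸ × 0.531 × 8.12×10^9 = 172 W.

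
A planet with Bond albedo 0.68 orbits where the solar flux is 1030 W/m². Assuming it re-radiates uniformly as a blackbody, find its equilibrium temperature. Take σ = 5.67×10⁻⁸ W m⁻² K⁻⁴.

Power absorbed = (1−a)S·πR²; power emitted = 4πR²σT⁴. Equating and cancelling πR²:
T = ((1−a)S / 4σ)^(1/4) = (330 / (4 × 5.67×10⁻⁸))^(1/4) = (1.45×10^9)^(1/4).
T = 195 K.

T ≈ 195 K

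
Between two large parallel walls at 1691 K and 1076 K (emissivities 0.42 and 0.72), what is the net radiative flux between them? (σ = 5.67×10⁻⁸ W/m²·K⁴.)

q ≈ 1.40×10^5 W/m²

For two large parallel gray plates, q = σ(T₁⁴ − T₂⁴) / (1/ε₁ + 1/ε₂ − 1).
1/ε₁ + 1/ε₂ − 1 = 1/0.42 + 1/0.72 − 1 = 2.770.
T₁⁴ − T₂⁴ = 8.18×10^12 − 1.34×10^12 = 6.84×10^12 K⁴.
q = 5.67×10⁻⁸ × 6.84×10^12 / 2.770 = 1.40×10^5 W/m².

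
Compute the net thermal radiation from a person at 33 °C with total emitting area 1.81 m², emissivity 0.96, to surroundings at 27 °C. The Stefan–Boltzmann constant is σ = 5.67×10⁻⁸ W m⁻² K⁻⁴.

Q ≈ 65.8 W

Convert: 33 °C = 306 K; 27 °C = 300 K.
Q = εσA(T⁴ − T_s⁴). T⁴ − T_s⁴ = (306)⁴ − (300)⁴ = 8.77×10^9 − 8.10×10^9 = 6.68×10^8 K⁴.
Q = 0.96 × 5.67×10⁻⁸ × 1.81 × 6.68×10^8 = 65.8 W.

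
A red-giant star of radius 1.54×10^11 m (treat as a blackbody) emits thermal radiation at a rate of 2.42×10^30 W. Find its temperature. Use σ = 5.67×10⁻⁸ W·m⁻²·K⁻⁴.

A = 4πr² = 4π × (1.54×10^11)² = 2.98×10^23 m².
From P = σAT⁴, T = (P / σA)^(1/4) = (2.42×10^30 / (5.67×10⁻⁸ × 2.98×10^23))^(1/4).
T = (1.43×10^14)^(1/4) = 3460 K.

T ≈ 3460 K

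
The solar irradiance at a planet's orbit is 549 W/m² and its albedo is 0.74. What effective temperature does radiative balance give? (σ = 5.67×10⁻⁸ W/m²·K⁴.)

T ≈ 158 K

Power absorbed = (1−a)S·πR²; power emitted = 4πR²σT⁴. Equating and cancelling πR²:
T = ((1−a)S / 4σ)^(1/4) = (143 / (4 × 5.67×10⁻⁸))^(1/4) = (6.29×10^8)^(1/4).
T = 158 K.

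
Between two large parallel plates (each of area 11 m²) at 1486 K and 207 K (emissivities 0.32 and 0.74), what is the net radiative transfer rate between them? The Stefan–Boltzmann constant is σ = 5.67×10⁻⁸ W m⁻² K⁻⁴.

For two large parallel gray plates, q = σ(T₁⁴ − T₂⁴) / (1/ε₁ + 1/ε₂ − 1).
1/ε₁ + 1/ε₂ − 1 = 1/0.32 + 1/0.74 − 1 = 3.476.
T₁⁴ − T₂⁴ = 4.88×10^12 − 1.84×10^9 = 4.87×10^12 K⁴.
q = 5.67×10⁻⁸ × 4.87×10^12 / 3.476 = 79500 W/m².
Q = q·A = 79500 × 11 = 8.75×10^5 W.

Q ≈ 8.75×10^5 W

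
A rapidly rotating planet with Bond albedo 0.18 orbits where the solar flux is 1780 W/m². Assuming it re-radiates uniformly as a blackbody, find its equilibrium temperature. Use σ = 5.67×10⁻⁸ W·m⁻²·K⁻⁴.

T ≈ 283 K

Power absorbed = (1−a)S·πR²; power emitted = 4πR²σT⁴. Equating and cancelling πR²:
T = ((1−a)S / 4σ)^(1/4) = (1460 / (4 × 5.67×10⁻⁸))^(1/4) = (6.44×10^9)^(1/4).
T = 283 K.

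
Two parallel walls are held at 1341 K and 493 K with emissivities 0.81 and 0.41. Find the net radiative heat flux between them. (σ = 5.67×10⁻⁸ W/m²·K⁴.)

q ≈ 67300 W/m²

For two large parallel gray plates, q = σ(T₁⁴ − T₂⁴) / (1/ε₁ + 1/ε₂ − 1).
1/ε₁ + 1/ε₂ − 1 = 1/0.81 + 1/0.41 − 1 = 2.674.
T₁⁴ − T₂⁴ = 3.23×10^12 − 5.91×10^10 = 3.17×10^12 K⁴.
q = 5.67×10⁻⁸ × 3.17×10^12 / 2.674 = 67300 W/m².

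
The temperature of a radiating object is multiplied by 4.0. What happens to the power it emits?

factor ≈ 256

P ∝ T⁴, so the power scales as (4.0)⁴ = 256.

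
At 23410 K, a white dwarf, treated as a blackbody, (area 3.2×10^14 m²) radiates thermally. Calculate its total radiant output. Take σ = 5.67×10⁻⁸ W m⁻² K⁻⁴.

P ≈ 5.45×10^24 W

P = σAT⁴ = 5.67×10⁻⁸ × 3.20×10^14 × (23410)⁴ = 5.67×10⁻⁸ × 3.20×10^14 × 3.00×10^17.
P = 5.45×10^24 W.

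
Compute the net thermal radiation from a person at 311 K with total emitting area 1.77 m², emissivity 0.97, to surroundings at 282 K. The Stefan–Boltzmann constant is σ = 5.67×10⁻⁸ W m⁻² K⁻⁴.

Q = εσA(T⁴ − T_s⁴). T⁴ − T_s⁴ = (311)⁴ − (282)⁴ = 9.35×10^9 − 6.32×10^9 = 3.03×10^9 K⁴.
Q = 0.97 × 5.67×10⁻⁸ × 1.77 × 3.03×10^9 = 295 W.

Q ≈ 295 W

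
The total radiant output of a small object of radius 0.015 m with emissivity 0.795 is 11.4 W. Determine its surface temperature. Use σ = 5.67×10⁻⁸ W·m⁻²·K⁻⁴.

T ≈ 547 K

A = 4πr² = 4π × (0.015)² = 2.83×10^-3 m².
From P = εσAT⁴, T = (P / εσA)^(1/4) = (11.4 / (0.795 × 5.67×10⁻⁸ × 2.83×10^-3))^(1/4).
T = (8.94×10^10)^(1/4) = 547 K.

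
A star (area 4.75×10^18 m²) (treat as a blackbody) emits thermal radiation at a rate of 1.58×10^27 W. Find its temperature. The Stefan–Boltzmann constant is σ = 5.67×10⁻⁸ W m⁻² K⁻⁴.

From P = σAT⁴, T = (P / σA)^(1/4) = (1.58×10^27 / (5.67×10⁻⁸ × 4.75×10^18))^(1/4).
T = (5.87×10^15)^(1/4) = 8750 K.

T ≈ 8750 K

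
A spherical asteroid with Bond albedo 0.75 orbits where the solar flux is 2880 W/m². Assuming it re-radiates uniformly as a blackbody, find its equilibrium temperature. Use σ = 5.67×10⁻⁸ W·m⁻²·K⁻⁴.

T ≈ 237 K

Power absorbed = (1−a)S·πR²; power emitted = 4πR²σT⁴. Equating and cancelling πR²:
T = ((1−a)S / 4σ)^(1/4) = (720 / (4 × 5.67×10⁻⁸))^(1/4) = (3.17×10^9)^(1/4).
T = 237 K.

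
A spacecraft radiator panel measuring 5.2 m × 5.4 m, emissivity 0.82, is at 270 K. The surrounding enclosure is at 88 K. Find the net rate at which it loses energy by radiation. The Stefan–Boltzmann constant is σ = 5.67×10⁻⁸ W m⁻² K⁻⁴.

Q ≈ 6860 W

A = 5.2 × 5.4 = 28.1 m².
Q = εσA(T⁴ − T_s⁴). T⁴ − T_s⁴ = (270)⁴ − (88)⁴ = 5.31×10^9 − 6.00×10^7 = 5.25×10^9 K⁴.
Q = 0.82 × 5.67×10⁻⁸ × 28.1 × 5.25×10^9 = 6860 W.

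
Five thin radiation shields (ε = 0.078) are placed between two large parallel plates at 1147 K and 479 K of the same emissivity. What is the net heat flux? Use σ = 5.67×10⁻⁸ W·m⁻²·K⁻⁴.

Each of the 6 gaps contributes resistance (2/ε − 1) = 2/0.078 − 1 = 24.64; total = 147.8.
q = σ(T₁⁴ − T₂⁴) / 147.8 = 5.67×10⁻⁸ × 1.68×10^12 / 147.8 = 644 W/m².

q ≈ 644 W/m²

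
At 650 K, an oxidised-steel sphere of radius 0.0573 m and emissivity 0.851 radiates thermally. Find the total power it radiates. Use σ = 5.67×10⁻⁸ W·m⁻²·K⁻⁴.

P ≈ 355 W

A = 4πr² = 4π × (0.0573)² = 0.0413 m².
Stefan–Boltzmann: P = εσAT⁴ = 0.851 × 5.67×10⁻⁸ × 0.0413 × (650)⁴ = 0.851 × 5.67×10⁻⁸ × 0.0413 × 1.79×10^11.
P = 355 W.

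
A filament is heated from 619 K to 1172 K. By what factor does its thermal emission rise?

ratio ≈ 12.9

P ∝ T⁴, so the ratio is (1172/619)⁴ = (1.893)⁴ = 12.9.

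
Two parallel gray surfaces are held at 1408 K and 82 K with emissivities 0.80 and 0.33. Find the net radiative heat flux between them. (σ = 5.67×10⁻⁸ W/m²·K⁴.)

For two large parallel gray plates, q = σ(T₁⁴ − T₂⁴) / (1/ε₁ + 1/ε₂ − 1).
1/ε₁ + 1/ε₂ − 1 = 1/0.80 + 1/0.33 − 1 = 3.280.
T₁⁴ − T₂⁴ = 3.93×10^12 − 4.52×10^7 = 3.93×10^12 K⁴.
q = 5.67×10⁻⁸ × 3.93×10^12 / 3.280 = 67900 W/m².

q ≈ 67900 W/m²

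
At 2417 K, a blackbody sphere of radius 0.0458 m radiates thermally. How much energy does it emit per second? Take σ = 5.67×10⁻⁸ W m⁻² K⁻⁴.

P ≈ 51000 W

A = 4πr² = 4π × (0.0458)² = 0.0264 m².
P = σAT⁴ = 5.67×10⁻⁸ × 0.0264 × (2417)⁴ = 5.67×10⁻⁸ × 0.0264 × 3.41×10^13.
P = 51000 W.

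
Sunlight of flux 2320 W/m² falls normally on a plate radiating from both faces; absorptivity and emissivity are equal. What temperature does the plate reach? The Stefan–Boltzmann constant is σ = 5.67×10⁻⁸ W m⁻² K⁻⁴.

T ≈ 378 K

Absorbed flux αS = emitted flux 2εσT⁴ per unit area; with α = ε this gives T = (S/2σ)^(1/4).
T = (2320 / (2 × 5.67×10⁻⁸))^(1/4) = (2.05×10^10)^(1/4).
T = 378 K.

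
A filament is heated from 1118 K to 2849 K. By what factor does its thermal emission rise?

ratio ≈ 42.2

P ∝ T⁴, so the ratio is (2849/1118)⁴ = (2.548)⁴ = 42.2.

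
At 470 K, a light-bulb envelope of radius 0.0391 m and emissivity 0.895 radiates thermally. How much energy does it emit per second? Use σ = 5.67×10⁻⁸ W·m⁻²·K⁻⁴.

A = 4πr² = 4π × (0.0391)² = 0.0192 m².
P = εσAT⁴ = 0.895 × 5.67×10⁻⁸ × 0.0192 × (470)⁴ = 0.895 × 5.67×10⁻⁸ × 0.0192 × 4.88×10^10.
P = 47.6 W.

P ≈ 47.6 W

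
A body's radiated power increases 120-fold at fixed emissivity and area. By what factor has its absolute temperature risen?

P ∝ T⁴ ⇒ T ∝ P^(1/4), so T scales by (120)^(1/4) = 3.31.

factor ≈ 3.31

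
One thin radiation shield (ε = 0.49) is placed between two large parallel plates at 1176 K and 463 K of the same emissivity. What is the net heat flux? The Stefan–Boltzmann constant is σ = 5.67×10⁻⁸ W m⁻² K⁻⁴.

Each of the 2 gaps contributes resistance (2/ε − 1) = 2/0.49 − 1 = 3.082; total = 6.163.
q = σ(T₁⁴ − T₂⁴) / 6.163 = 5.67×10⁻⁸ × 1.87×10^12 / 6.163 = 17200 W/m².

q ≈ 17200 W/m²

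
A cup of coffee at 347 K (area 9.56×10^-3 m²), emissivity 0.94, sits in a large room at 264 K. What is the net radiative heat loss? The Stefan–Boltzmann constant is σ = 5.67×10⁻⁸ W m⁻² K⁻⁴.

Q ≈ 4.91 W

Q = εσA(T⁴ − T_s⁴). T⁴ − T_s⁴ = (347)⁴ − (264)⁴ = 1.45×10^10 − 4.86×10^9 = 9.64×10^9 K⁴.
Q = 0.94 × 5.67×10⁻⁸ × 9.56×10^-3 × 9.64×10^9 = 4.91 W.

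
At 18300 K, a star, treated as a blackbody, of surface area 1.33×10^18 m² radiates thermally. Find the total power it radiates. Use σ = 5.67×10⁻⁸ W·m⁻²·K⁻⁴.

P ≈ 8.46×10^27 W

P = σAT⁴ = 5.67×10⁻⁸ × 1.33×10^18 × (18300)⁴ = 5.67×10⁻⁸ × 1.33×10^18 × 1.12×10^17.
P = 8.46×10^27 W.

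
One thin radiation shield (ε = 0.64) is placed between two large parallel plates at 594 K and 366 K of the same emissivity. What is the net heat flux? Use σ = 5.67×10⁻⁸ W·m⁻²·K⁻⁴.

Each of the 2 gaps contributes resistance (2/ε − 1) = 2/0.64 − 1 = 2.125; total = 4.250.
q = σ(T₁⁴ − T₂⁴) / 4.250 = 5.67×10⁻⁸ × 1.07×10^11 / 4.250 = 1420 W/m².

q ≈ 1420 W/m²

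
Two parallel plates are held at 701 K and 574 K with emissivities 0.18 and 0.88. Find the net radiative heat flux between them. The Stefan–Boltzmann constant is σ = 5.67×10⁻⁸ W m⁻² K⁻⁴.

For two large parallel gray plates, q = σ(T₁⁴ − T₂⁴) / (1/ε₁ + 1/ε₂ − 1).
1/ε₁ + 1/ε₂ − 1 = 1/0.18 + 1/0.88 − 1 = 5.692.
T₁⁴ − T₂⁴ = 2.41×10^11 − 1.09×10^11 = 1.33×10^11 K⁴.
q = 5.67×10⁻⁸ × 1.33×10^11 / 5.692 = 1320 W/m².

q ≈ 1320 W/m²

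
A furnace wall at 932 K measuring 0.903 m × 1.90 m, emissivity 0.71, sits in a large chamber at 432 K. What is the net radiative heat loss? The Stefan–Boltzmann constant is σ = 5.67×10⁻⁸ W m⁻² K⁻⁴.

Q ≈ 49700 W

A = 0.903 × 1.90 = 1.72 m².
Q = εσA(T⁴ − T_s⁴). T⁴ − T_s⁴ = (932)⁴ − (432)⁴ = 7.55×10^11 − 3.48×10^10 = 7.20×10^11 K⁴.
Q = 0.71 × 5.67×10⁻⁸ × 1.72 × 7.20×10^11 = 49700 W.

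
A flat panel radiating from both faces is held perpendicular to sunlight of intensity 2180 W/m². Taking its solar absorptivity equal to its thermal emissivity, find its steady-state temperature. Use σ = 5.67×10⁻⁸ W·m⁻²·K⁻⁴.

Absorbed flux αS = emitted flux 2εσT⁴ per unit area; with α = ε this gives T = (S/2σ)^(1/4).
T = (2180 / (2 × 5.67×10⁻⁸))^(1/4) = (1.92×10^10)^(1/4).
T = 372 K.

T ≈ 372 K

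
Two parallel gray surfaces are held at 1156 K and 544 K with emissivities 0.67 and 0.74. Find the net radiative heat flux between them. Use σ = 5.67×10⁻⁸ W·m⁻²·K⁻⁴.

For two large parallel gray plates, q = σ(T₁⁴ − T₂⁴) / (1/ε₁ + 1/ε₂ − 1).
1/ε₁ + 1/ε₂ − 1 = 1/0.67 + 1/0.74 − 1 = 1.844.
T₁⁴ − T₂⁴ = 1.79×10^12 − 8.76×10^10 = 1.70×10^12 K⁴.
q = 5.67×10⁻⁸ × 1.70×10^12 / 1.844 = 52200 W/m².

q ≈ 52200 W/m²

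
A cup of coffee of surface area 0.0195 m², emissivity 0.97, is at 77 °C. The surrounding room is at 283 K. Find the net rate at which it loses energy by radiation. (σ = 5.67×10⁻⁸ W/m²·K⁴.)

Convert: 77 °C = 350 K.
Q = εσA(T⁴ − T_s⁴). T⁴ − T_s⁴ = (350)⁴ − (283)⁴ = 1.50×10^10 − 6.41×10^9 = 8.59×10^9 K⁴.
Q = 0.97 × 5.67×10⁻⁸ × 0.0195 × 8.59×10^9 = 9.21 W.

Q ≈ 9.21 W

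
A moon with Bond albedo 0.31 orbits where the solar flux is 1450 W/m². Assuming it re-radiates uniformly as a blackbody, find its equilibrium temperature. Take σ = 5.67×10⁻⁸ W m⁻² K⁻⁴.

T ≈ 258 K

Power absorbed = (1−a)S·πR²; power emitted = 4πR²σT⁴. Equating and cancelling πR²:
T = ((1−a)S / 4σ)^(1/4) = (1000 / (4 × 5.67×10⁻⁸))^(1/4) = (4.41×10^9)^(1/4).
T = 258 K.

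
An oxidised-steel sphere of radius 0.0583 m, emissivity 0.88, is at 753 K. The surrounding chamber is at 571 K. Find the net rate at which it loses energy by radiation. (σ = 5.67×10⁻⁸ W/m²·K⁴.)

A = 4πr² = 4π × (0.0583)² = 0.0427 m².
Q = εσA(T⁴ − T_s⁴). T⁴ − T_s⁴ = (753)⁴ − (571)⁴ = 3.21×10^11 − 1.06×10^11 = 2.15×10^11 K⁴.
Q = 0.88 × 5.67×10⁻⁸ × 0.0427 × 2.15×10^11 = 459 W.

Q ≈ 459 W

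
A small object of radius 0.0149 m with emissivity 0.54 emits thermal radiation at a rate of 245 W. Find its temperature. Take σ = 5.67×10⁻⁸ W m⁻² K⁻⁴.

T ≈ 1300 K

A = 4πr² = 4π × (0.0149)² = 2.79×10^-3 m².
From P = εσAT⁴, T = (P / εσA)^(1/4) = (245 / (0.54 × 5.67×10⁻⁸ × 2.79×10^-3))^(1/4).
T = (2.87×10^12)^(1/4) = 1300 K.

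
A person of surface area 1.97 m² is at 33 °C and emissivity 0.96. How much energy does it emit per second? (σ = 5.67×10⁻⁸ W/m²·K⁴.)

P ≈ 940 W

33 °C = 306 K.
P = εσAT⁴ = 0.96 × 5.67×10⁻⁸ × 1.97 × (306)⁴ = 0.96 × 5.67×10⁻⁸ × 1.97 × 8.77×10^9.
P = 940 W.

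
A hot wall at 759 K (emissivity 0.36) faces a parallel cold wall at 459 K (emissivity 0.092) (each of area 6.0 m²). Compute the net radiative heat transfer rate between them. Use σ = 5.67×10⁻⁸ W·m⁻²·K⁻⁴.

Q ≈ 7730 W

For two large parallel gray plates, q = σ(T₁⁴ − T₂⁴) / (1/ε₁ + 1/ε₂ − 1).
1/ε₁ + 1/ε₂ − 1 = 1/0.36 + 1/0.092 − 1 = 12.65.
T₁⁴ − T₂⁴ = 3.32×10^11 − 4.44×10^10 = 2.87×10^11 K⁴.
q = 5.67×10⁻⁸ × 2.87×10^11 / 12.65 = 1290 W/m².
Q = q·A = 1290 × 6.0 = 7730 W.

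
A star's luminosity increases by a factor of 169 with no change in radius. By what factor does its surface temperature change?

P ∝ T⁴ ⇒ T ∝ P^(1/4), so T scales by (169)^(1/4) = 3.61.

factor ≈ 3.61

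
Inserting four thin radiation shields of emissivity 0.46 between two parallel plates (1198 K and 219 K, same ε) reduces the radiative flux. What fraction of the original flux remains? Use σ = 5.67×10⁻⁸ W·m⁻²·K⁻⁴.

With N identical shields there are N+1 = 5 gaps in series, each with the same radiative resistance, so the flux falls to 1/(N+1) of its unshielded value.

ratio ≈ 0.200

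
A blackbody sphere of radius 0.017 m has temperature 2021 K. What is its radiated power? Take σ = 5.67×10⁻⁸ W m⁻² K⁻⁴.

P ≈ 3440 W

A = 4πr² = 4π × (0.017)² = 3.63×10^-3 m².
P = σAT⁴ = 5.67×10⁻⁸ × 3.63×10^-3 × (2021)⁴ = 5.67×10⁻⁸ × 3.63×10^-3 × 1.67×10^13.
P = 3440 W.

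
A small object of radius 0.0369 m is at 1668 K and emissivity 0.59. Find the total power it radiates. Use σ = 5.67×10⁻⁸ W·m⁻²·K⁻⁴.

P ≈ 4430 W

A = 4πr² = 4π × (0.0369)² = 0.0171 m².
Stefan–Boltzmann: P = εσAT⁴ = 0.59 × 5.67×10⁻⁸ × 0.0171 × (1668)⁴ = 0.59 × 5.67×10⁻⁸ × 0.0171 × 7.74×10^12.
P = 4430 W.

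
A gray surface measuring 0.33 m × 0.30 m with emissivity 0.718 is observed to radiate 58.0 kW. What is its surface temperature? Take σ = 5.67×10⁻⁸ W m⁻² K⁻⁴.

A = 0.33 × 0.30 = 0.0990 m².
From P = εσAT⁴, T = (P / εσA)^(1/4) = (58000 / (0.718 × 5.67×10⁻⁸ × 0.0990))^(1/4).
T = (1.44×10^13)^(1/4) = 1950 K.

T ≈ 1950 K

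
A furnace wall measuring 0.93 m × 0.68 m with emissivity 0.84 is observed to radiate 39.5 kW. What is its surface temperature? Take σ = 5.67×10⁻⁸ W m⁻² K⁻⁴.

T ≈ 1070 K

A = 0.93 × 0.68 = 0.632 m².
From P = εσAT⁴, T = (P / εσA)^(1/4) = (39500 / (0.84 × 5.67×10⁻⁸ × 0.632))^(1/4).
T = (1.31×10^12)^(1/4) = 1070 K.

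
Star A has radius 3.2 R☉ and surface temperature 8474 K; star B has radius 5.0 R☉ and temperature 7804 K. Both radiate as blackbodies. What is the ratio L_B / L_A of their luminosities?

L_B/L_A ≈ 1.76

L = 4πR²σT⁴ ∝ R²T⁴, so L_B/L_A = (5.0/3.2)² × (7804/8474)⁴ = 2.44 × 0.719 = 1.76.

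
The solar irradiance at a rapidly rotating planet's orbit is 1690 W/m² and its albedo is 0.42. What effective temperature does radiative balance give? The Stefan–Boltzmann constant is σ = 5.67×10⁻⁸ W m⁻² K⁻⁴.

T ≈ 256 K

Power absorbed = (1−a)S·πR²; power emitted = 4πR²σT⁴. Equating and cancelling πR²:
T = ((1−a)S / 4σ)^(1/4) = (980 / (4 × 5.67×10⁻⁸))^(1/4) = (4.32×10^9)^(1/4).
T = 256 K.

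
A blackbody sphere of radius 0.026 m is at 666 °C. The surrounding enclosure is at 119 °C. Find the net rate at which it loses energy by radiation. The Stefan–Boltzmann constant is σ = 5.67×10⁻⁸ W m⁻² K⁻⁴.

A = 4πr² = 4π × (0.026)² = 8.49×10^-3 m².
Convert: 666 °C = 939 K; 119 °C = 392 K.
Q = σA(T⁴ − T_s⁴). T⁴ − T_s⁴ = (939)⁴ − (392)⁴ = 7.77×10^11 − 2.36×10^10 = 7.54×10^11 K⁴.
Q = 5.67×10⁻⁸ × 8.49×10^-3 × 7.54×10^11 = 363 W.

Q ≈ 363 W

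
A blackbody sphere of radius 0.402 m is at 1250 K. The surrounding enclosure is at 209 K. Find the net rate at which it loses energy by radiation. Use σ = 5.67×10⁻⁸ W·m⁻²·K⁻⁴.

Q ≈ 2.81×10^5 W

A = 4πr² = 4π × (0.402)² = 2.03 m².
Q = σA(T⁴ − T_s⁴). T⁴ − T_s⁴ = (1250)⁴ − (209)⁴ = 2.44×10^12 − 1.91×10^9 = 2.44×10^12 K⁴.
Q = 5.67×10⁻⁸ × 2.03 × 2.44×10^12 = 2.81×10^5 W.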